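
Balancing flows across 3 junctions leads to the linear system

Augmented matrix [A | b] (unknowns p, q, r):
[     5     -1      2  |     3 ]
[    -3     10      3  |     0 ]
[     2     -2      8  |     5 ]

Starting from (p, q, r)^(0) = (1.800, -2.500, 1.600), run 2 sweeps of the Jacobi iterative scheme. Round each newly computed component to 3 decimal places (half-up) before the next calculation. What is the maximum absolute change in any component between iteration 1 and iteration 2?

Iteration 1:
  p = (3 - (-1)·-2.500 - (2)·1.600) / (5) = -0.540
  q = (0 - (-3)·1.800 - (3)·1.600) / (10) = 0.060
  r = (5 - (2)·1.800 - (-2)·-2.500) / (8) = -0.450
Iteration 2:
  p = (3 - (-1)·0.060 - (2)·-0.450) / (5) = 0.792
  q = (0 - (-3)·-0.540 - (3)·-0.450) / (10) = -0.027
  r = (5 - (2)·-0.540 - (-2)·0.060) / (8) = 0.775
Change: (1.332, -0.087, 1.225) → max |·| = 1.332

1.332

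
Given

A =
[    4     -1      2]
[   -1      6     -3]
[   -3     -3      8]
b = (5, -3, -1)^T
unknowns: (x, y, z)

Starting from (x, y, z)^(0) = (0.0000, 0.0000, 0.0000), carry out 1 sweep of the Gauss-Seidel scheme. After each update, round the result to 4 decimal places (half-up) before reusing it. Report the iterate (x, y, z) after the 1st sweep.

(1.2500, -0.2917, 0.2344)

Iteration 1:
  x = (5 - (-1)·0.0000 - (2)·0.0000) / (4) = 1.2500
  y = (-3 - (-1)·1.2500 - (-3)·0.0000) / (6) = -0.2917
  z = (-1 - (-3)·1.2500 - (-3)·-0.2917) / (8) = 0.2344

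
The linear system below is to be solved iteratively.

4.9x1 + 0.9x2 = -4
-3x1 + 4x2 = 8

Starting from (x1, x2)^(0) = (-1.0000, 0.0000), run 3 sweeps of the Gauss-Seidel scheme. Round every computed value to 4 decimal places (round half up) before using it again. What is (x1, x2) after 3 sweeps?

Iteration 1:
  x1 = (-4 - (0.9)·0.0000) / (4.9) = -0.8163
  x2 = (8 - (-3)·-0.8163) / (4) = 1.3878
Iteration 2:
  x1 = (-4 - (0.9)·1.3878) / (4.9) = -1.0712
  x2 = (8 - (-3)·-1.0712) / (4) = 1.1966
Iteration 3:
  x1 = (-4 - (0.9)·1.1966) / (4.9) = -1.0361
  x2 = (8 - (-3)·-1.0361) / (4) = 1.2229

(-1.0361, 1.2229)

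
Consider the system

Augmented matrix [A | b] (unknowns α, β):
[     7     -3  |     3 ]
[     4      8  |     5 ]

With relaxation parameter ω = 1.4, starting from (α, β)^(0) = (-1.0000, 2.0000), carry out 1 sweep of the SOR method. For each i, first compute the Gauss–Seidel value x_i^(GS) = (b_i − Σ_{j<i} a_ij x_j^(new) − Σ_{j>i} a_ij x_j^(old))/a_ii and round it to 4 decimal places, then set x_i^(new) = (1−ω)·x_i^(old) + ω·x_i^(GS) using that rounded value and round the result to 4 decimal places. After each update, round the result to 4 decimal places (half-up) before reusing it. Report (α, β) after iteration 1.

Iteration 1:
  α: GS value = (3 - (-3)·2.0000) / (7) = 1.2857;  α ← (1−ω)·-1.0000 + ω·1.2857 = 2.2000
  β: GS value = (5 - (4)·2.2000) / (8) = -0.4750;  β ← (1−ω)·2.0000 + ω·-0.4750 = -1.4650

(2.2000, -1.4650)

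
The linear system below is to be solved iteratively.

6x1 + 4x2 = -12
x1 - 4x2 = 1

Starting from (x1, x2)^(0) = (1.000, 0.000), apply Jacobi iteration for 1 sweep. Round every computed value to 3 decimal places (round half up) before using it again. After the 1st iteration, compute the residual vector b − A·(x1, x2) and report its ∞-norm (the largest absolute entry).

Iteration 1:
  x1 = (-12 - (4)·0.000) / (6) = -2.000
  x2 = (1 - (1)·1.000) / (-4) = 0.000
Residual b − A·x = (0.000, 3.000); ∞-norm = 3.000

3.000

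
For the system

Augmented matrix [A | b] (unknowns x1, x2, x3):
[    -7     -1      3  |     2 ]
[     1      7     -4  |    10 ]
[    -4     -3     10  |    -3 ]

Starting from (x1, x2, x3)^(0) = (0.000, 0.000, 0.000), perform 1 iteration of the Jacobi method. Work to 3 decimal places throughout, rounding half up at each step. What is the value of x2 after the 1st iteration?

1.429

Iteration 1:
  x1 = (2 - (-1)·0.000 - (3)·0.000) / (-7) = -0.286
  x2 = (10 - (1)·0.000 - (-4)·0.000) / (7) = 1.429
  x3 = (-3 - (-4)·0.000 - (-3)·0.000) / (10) = -0.300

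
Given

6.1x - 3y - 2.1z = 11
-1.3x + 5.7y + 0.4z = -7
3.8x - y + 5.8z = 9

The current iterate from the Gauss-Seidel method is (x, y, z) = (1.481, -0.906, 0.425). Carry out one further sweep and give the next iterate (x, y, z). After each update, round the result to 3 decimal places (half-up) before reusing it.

(1.504, -0.915, 0.409)

One sweep:
  x = (11 - (-3)·-0.906 - (-2.1)·0.425) / (6.1) = 1.504
  y = (-7 - (-1.3)·1.504 - (0.4)·0.425) / (5.7) = -0.915
  z = (9 - (3.8)·1.504 - (-1)·-0.915) / (5.8) = 0.409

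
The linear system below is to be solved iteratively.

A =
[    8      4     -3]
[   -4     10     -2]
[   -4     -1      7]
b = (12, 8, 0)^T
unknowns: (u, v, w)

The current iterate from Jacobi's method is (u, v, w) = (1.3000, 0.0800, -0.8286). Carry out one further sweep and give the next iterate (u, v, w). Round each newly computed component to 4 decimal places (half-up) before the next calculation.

One sweep:
  u = (12 - (4)·0.0800 - (-3)·-0.8286) / (8) = 1.1493
  v = (8 - (-4)·1.3000 - (-2)·-0.8286) / (10) = 1.1543
  w = (0 - (-4)·1.3000 - (-1)·0.0800) / (7) = 0.7543

(1.1493, 1.1543, 0.7543)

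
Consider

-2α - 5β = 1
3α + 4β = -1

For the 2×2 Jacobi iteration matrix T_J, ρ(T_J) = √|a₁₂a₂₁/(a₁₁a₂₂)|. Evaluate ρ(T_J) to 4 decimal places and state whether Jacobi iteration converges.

1.3693

a₁₂a₂₁/(a₁₁a₂₂) = (-5)·(3) / ((-2)·(4)) = 1.875000
ρ = √|1.875000| = √1.875000 = 1.3693
ρ > 1, so Jacobi diverges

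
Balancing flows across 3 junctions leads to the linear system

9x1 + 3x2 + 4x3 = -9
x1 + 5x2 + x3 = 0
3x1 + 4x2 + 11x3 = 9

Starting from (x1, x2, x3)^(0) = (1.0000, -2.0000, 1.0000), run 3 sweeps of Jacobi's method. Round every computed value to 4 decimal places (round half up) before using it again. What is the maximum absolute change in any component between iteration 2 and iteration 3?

Iteration 1:
  x1 = (-9 - (3)·-2.0000 - (4)·1.0000) / (9) = -0.7778
  x2 = (0 - (1)·1.0000 - (1)·1.0000) / (5) = -0.4000
  x3 = (9 - (3)·1.0000 - (4)·-2.0000) / (11) = 1.2727
Iteration 2:
  x1 = (-9 - (3)·-0.4000 - (4)·1.2727) / (9) = -1.4323
  x2 = (0 - (1)·-0.7778 - (1)·1.2727) / (5) = -0.0990
  x3 = (9 - (3)·-0.7778 - (4)·-0.4000) / (11) = 1.1758
Iteration 3:
  x1 = (-9 - (3)·-0.0990 - (4)·1.1758) / (9) = -1.4896
  x2 = (0 - (1)·-1.4323 - (1)·1.1758) / (5) = 0.0513
  x3 = (9 - (3)·-1.4323 - (4)·-0.0990) / (11) = 1.2448
Change: (-0.0573, 0.1503, 0.0690) → max |·| = 0.1503

0.1503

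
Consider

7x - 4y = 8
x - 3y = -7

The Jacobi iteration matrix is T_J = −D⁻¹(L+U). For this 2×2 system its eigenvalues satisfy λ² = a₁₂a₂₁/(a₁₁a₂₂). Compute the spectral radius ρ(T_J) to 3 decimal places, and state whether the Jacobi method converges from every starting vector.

a₁₂a₂₁/(a₁₁a₂₂) = (-4)·(1) / ((7)·(-3)) = 0.190476
ρ = √|0.190476| = √0.190476 = 0.436
ρ < 1, so Jacobi converges

0.436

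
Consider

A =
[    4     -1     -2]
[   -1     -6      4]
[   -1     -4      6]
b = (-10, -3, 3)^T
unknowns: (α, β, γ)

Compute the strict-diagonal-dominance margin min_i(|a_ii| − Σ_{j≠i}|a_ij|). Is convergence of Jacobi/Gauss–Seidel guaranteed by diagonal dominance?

1

row 1: |4| − (1+2) = 1
row 2: |-6| − (1+4) = 1
row 3: |6| − (1+4) = 1
minimum over rows = 1 → strictly diagonally dominant (convergence guaranteed)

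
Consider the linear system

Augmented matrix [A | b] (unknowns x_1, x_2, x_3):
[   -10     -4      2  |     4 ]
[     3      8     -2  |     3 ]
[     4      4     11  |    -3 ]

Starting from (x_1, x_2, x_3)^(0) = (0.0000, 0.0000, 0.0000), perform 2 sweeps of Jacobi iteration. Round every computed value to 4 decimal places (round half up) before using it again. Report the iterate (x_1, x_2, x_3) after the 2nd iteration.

Iteration 1:
  x_1 = (4 - (-4)·0.0000 - (2)·0.0000) / (-10) = -0.4000
  x_2 = (3 - (3)·0.0000 - (-2)·0.0000) / (8) = 0.3750
  x_3 = (-3 - (4)·0.0000 - (4)·0.0000) / (11) = -0.2727
Iteration 2:
  x_1 = (4 - (-4)·0.3750 - (2)·-0.2727) / (-10) = -0.6045
  x_2 = (3 - (3)·-0.4000 - (-2)·-0.2727) / (8) = 0.4568
  x_3 = (-3 - (4)·-0.4000 - (4)·0.3750) / (11) = -0.2636

(-0.6045, 0.4568, -0.2636)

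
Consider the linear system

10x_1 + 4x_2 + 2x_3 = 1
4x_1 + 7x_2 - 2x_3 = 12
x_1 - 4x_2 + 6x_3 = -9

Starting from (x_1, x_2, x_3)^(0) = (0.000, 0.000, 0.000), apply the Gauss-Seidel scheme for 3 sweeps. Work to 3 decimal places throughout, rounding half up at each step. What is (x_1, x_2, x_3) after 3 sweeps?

(-0.614, 2.016, -0.054)

Iteration 1:
  x_1 = (1 - (4)·0.000 - (2)·0.000) / (10) = 0.100
  x_2 = (12 - (4)·0.100 - (-2)·0.000) / (7) = 1.657
  x_3 = (-9 - (1)·0.100 - (-4)·1.657) / (6) = -0.412
Iteration 2:
  x_1 = (1 - (4)·1.657 - (2)·-0.412) / (10) = -0.480
  x_2 = (12 - (4)·-0.480 - (-2)·-0.412) / (7) = 1.871
  x_3 = (-9 - (1)·-0.480 - (-4)·1.871) / (6) = -0.173
Iteration 3:
  x_1 = (1 - (4)·1.871 - (2)·-0.173) / (10) = -0.614
  x_2 = (12 - (4)·-0.614 - (-2)·-0.173) / (7) = 2.016
  x_3 = (-9 - (1)·-0.614 - (-4)·2.016) / (6) = -0.054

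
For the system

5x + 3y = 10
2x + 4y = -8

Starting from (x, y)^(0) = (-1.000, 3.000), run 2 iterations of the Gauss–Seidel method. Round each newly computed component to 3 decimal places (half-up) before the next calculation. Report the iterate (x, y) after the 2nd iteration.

(3.260, -3.630)

Iteration 1:
  x = (10 - (3)·3.000) / (5) = 0.200
  y = (-8 - (2)·0.200) / (4) = -2.100
Iteration 2:
  x = (10 - (3)·-2.100) / (5) = 3.260
  y = (-8 - (2)·3.260) / (4) = -3.630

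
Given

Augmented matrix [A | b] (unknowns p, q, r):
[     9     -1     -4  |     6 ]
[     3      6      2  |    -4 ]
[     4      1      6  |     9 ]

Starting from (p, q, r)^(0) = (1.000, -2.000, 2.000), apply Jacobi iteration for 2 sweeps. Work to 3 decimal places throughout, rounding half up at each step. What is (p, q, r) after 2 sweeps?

(0.982, -1.722, 0.917)

Iteration 1:
  p = (6 - (-1)·-2.000 - (-4)·2.000) / (9) = 1.333
  q = (-4 - (3)·1.000 - (2)·2.000) / (6) = -1.833
  r = (9 - (4)·1.000 - (1)·-2.000) / (6) = 1.167
Iteration 2:
  p = (6 - (-1)·-1.833 - (-4)·1.167) / (9) = 0.982
  q = (-4 - (3)·1.333 - (2)·1.167) / (6) = -1.722
  r = (9 - (4)·1.333 - (1)·-1.833) / (6) = 0.917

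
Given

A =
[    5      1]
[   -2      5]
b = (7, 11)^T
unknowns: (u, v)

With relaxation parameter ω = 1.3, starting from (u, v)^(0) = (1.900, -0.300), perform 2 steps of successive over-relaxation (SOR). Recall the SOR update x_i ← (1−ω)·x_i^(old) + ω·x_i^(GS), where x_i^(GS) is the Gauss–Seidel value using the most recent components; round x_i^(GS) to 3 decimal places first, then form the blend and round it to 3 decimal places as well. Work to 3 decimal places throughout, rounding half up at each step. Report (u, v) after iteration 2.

Iteration 1:
  u: GS value = (7 - (1)·-0.300) / (5) = 1.460;  u ← (1−ω)·1.900 + ω·1.460 = 1.328
  v: GS value = (11 - (-2)·1.328) / (5) = 2.731;  v ← (1−ω)·-0.300 + ω·2.731 = 3.640
Iteration 2:
  u: GS value = (7 - (1)·3.640) / (5) = 0.672;  u ← (1−ω)·1.328 + ω·0.672 = 0.475
  v: GS value = (11 - (-2)·0.475) / (5) = 2.390;  v ← (1−ω)·3.640 + ω·2.390 = 2.015

(0.475, 2.015)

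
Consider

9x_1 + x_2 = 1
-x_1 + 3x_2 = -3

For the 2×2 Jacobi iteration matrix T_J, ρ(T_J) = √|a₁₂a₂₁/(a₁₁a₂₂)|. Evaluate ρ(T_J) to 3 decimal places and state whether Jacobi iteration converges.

a₁₂a₂₁/(a₁₁a₂₂) = (1)·(-1) / ((9)·(3)) = -0.037037
ρ = √|-0.037037| = √0.037037 = 0.192
ρ < 1, so Jacobi converges

0.192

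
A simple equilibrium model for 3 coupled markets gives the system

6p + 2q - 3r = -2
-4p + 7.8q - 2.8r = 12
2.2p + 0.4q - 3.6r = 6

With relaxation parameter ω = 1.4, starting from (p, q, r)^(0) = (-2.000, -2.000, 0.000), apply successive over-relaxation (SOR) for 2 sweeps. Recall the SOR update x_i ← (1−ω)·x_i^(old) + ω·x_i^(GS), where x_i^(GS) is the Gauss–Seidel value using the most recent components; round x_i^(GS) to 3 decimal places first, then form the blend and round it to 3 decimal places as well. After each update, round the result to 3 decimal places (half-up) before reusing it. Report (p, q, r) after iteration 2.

Iteration 1:
  p: GS value = (-2 - (2)·-2.000 - (-3)·0.000) / (6) = 0.333;  p ← (1−ω)·-2.000 + ω·0.333 = 1.266
  q: GS value = (12 - (-4)·1.266 - (-2.8)·0.000) / (7.8) = 2.188;  q ← (1−ω)·-2.000 + ω·2.188 = 3.863
  r: GS value = (6 - (2.2)·1.266 - (0.4)·3.863) / (-3.6) = -0.464;  r ← (1−ω)·0.000 + ω·-0.464 = -0.650
Iteration 2:
  p: GS value = (-2 - (2)·3.863 - (-3)·-0.650) / (6) = -1.946;  p ← (1−ω)·1.266 + ω·-1.946 = -3.231
  q: GS value = (12 - (-4)·-3.231 - (-2.8)·-0.650) / (7.8) = -0.352;  q ← (1−ω)·3.863 + ω·-0.352 = -2.038
  r: GS value = (6 - (2.2)·-3.231 - (0.4)·-2.038) / (-3.6) = -3.868;  r ← (1−ω)·-0.650 + ω·-3.868 = -5.155

(-3.231, -2.038, -5.155)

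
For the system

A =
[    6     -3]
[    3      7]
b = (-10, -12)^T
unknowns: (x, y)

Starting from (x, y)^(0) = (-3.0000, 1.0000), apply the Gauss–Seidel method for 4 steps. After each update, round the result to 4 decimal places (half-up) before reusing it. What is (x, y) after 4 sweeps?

Iteration 1:
  x = (-10 - (-3)·1.0000) / (6) = -1.1667
  y = (-12 - (3)·-1.1667) / (7) = -1.2143
Iteration 2:
  x = (-10 - (-3)·-1.2143) / (6) = -2.2738
  y = (-12 - (3)·-2.2738) / (7) = -0.7398
Iteration 3:
  x = (-10 - (-3)·-0.7398) / (6) = -2.0366
  y = (-12 - (3)·-2.0366) / (7) = -0.8415
Iteration 4:
  x = (-10 - (-3)·-0.8415) / (6) = -2.0874
  y = (-12 - (3)·-2.0874) / (7) = -0.8197

(-2.0874, -0.8197)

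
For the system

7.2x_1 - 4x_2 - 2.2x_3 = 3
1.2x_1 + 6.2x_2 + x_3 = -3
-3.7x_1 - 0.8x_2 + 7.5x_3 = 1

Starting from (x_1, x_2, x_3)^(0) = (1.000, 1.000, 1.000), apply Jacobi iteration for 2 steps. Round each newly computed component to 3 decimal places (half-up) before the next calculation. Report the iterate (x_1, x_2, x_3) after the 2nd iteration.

(0.175, -0.849, 0.674)

Iteration 1:
  x_1 = (3 - (-4)·1.000 - (-2.2)·1.000) / (7.2) = 1.278
  x_2 = (-3 - (1.2)·1.000 - (1)·1.000) / (6.2) = -0.839
  x_3 = (1 - (-3.7)·1.000 - (-0.8)·1.000) / (7.5) = 0.733
Iteration 2:
  x_1 = (3 - (-4)·-0.839 - (-2.2)·0.733) / (7.2) = 0.175
  x_2 = (-3 - (1.2)·1.278 - (1)·0.733) / (6.2) = -0.849
  x_3 = (1 - (-3.7)·1.278 - (-0.8)·-0.839) / (7.5) = 0.674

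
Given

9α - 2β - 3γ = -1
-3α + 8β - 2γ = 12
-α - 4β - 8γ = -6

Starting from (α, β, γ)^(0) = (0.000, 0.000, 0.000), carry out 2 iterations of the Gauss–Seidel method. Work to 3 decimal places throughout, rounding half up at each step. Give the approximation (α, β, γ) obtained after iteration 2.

Iteration 1:
  α = (-1 - (-2)·0.000 - (-3)·0.000) / (9) = -0.111
  β = (12 - (-3)·-0.111 - (-2)·0.000) / (8) = 1.458
  γ = (-6 - (-1)·-0.111 - (-4)·1.458) / (-8) = 0.035
Iteration 2:
  α = (-1 - (-2)·1.458 - (-3)·0.035) / (9) = 0.225
  β = (12 - (-3)·0.225 - (-2)·0.035) / (8) = 1.593
  γ = (-6 - (-1)·0.225 - (-4)·1.593) / (-8) = -0.075

(0.225, 1.593, -0.075)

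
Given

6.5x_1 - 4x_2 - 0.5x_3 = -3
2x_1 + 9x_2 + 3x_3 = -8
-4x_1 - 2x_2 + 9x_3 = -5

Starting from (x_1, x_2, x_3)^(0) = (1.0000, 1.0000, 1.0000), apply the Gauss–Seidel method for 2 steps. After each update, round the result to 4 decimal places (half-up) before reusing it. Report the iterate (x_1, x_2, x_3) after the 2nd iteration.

Iteration 1:
  x_1 = (-3 - (-4)·1.0000 - (-0.5)·1.0000) / (6.5) = 0.2308
  x_2 = (-8 - (2)·0.2308 - (3)·1.0000) / (9) = -1.2735
  x_3 = (-5 - (-4)·0.2308 - (-2)·-1.2735) / (9) = -0.7360
Iteration 2:
  x_1 = (-3 - (-4)·-1.2735 - (-0.5)·-0.7360) / (6.5) = -1.3018
  x_2 = (-8 - (2)·-1.3018 - (3)·-0.7360) / (9) = -0.3543
  x_3 = (-5 - (-4)·-1.3018 - (-2)·-0.3543) / (9) = -1.2129

(-1.3018, -0.3543, -1.2129)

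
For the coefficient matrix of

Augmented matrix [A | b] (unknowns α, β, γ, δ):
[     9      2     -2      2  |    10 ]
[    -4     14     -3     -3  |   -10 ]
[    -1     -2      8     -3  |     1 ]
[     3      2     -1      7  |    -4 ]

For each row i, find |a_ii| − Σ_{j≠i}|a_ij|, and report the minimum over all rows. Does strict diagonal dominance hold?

1

row 1: |9| − (2+2+2) = 3
row 2: |14| − (4+3+3) = 4
row 3: |8| − (1+2+3) = 2
row 4: |7| − (3+2+1) = 1
minimum over rows = 1 → strictly diagonally dominant (convergence guaranteed)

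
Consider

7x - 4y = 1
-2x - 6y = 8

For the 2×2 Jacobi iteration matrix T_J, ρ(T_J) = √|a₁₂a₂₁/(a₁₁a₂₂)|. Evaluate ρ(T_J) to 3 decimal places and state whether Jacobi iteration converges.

0.436

a₁₂a₂₁/(a₁₁a₂₂) = (-4)·(-2) / ((7)·(-6)) = -0.190476
ρ = √|-0.190476| = √0.190476 = 0.436
ρ < 1, so Jacobi converges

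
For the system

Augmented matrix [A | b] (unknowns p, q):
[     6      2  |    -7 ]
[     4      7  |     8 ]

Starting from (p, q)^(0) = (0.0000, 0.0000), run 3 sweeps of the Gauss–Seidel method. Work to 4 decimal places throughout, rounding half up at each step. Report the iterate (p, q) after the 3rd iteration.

Iteration 1:
  p = (-7 - (2)·0.0000) / (6) = -1.1667
  q = (8 - (4)·-1.1667) / (7) = 1.8095
Iteration 2:
  p = (-7 - (2)·1.8095) / (6) = -1.7698
  q = (8 - (4)·-1.7698) / (7) = 2.1542
Iteration 3:
  p = (-7 - (2)·2.1542) / (6) = -1.8847
  q = (8 - (4)·-1.8847) / (7) = 2.2198

(-1.8847, 2.2198)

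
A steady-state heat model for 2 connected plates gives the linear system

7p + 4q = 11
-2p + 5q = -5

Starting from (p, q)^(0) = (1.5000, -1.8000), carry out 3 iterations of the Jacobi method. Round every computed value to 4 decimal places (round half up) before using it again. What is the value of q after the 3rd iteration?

Iteration 1:
  p = (11 - (4)·-1.8000) / (7) = 2.6000
  q = (-5 - (-2)·1.5000) / (5) = -0.4000
Iteration 2:
  p = (11 - (4)·-0.4000) / (7) = 1.8000
  q = (-5 - (-2)·2.6000) / (5) = 0.0400
Iteration 3:
  p = (11 - (4)·0.0400) / (7) = 1.5486
  q = (-5 - (-2)·1.8000) / (5) = -0.2800

-0.2800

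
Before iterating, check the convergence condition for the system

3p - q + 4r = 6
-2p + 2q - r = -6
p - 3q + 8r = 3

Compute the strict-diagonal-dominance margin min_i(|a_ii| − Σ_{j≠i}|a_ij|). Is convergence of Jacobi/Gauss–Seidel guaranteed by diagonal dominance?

-2

row 1: |3| − (1+4) = -2
row 2: |2| − (2+1) = -1
row 3: |8| − (1+3) = 4
minimum over rows = -2 → not strictly diagonally dominant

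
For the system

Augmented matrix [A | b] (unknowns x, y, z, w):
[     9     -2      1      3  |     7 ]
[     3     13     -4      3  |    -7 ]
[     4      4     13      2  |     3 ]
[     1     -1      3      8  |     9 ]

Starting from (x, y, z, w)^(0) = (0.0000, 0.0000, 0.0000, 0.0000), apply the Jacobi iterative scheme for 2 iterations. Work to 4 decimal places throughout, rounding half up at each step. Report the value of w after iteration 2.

0.8739

Iteration 1:
  x = (7 - (-2)·0.0000 - (1)·0.0000 - (3)·0.0000) / (9) = 0.7778
  y = (-7 - (3)·0.0000 - (-4)·0.0000 - (3)·0.0000) / (13) = -0.5385
  z = (3 - (4)·0.0000 - (4)·0.0000 - (2)·0.0000) / (13) = 0.2308
  w = (9 - (1)·0.0000 - (-1)·0.0000 - (3)·0.0000) / (8) = 1.1250
Iteration 2:
  x = (7 - (-2)·-0.5385 - (1)·0.2308 - (3)·1.1250) / (9) = 0.2575
  y = (-7 - (3)·0.7778 - (-4)·0.2308 - (3)·1.1250) / (13) = -0.9066
  z = (3 - (4)·0.7778 - (4)·-0.5385 - (2)·1.1250) / (13) = -0.0159
  w = (9 - (1)·0.7778 - (-1)·-0.5385 - (3)·0.2308) / (8) = 0.8739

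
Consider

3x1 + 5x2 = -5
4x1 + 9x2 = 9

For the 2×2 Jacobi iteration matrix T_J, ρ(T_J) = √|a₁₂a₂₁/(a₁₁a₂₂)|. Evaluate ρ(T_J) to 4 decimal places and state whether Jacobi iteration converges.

0.8607

a₁₂a₂₁/(a₁₁a₂₂) = (5)·(4) / ((3)·(9)) = 0.740741
ρ = √|0.740741| = √0.740741 = 0.8607
ρ < 1, so Jacobi converges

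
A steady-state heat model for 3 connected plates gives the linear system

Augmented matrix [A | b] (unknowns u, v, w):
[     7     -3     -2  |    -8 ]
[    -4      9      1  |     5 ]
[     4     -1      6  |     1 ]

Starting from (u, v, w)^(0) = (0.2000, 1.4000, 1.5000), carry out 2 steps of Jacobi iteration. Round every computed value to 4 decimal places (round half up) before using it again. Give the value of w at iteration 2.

0.3225

Iteration 1:
  u = (-8 - (-3)·1.4000 - (-2)·1.5000) / (7) = -0.1143
  v = (5 - (-4)·0.2000 - (1)·1.5000) / (9) = 0.4778
  w = (1 - (4)·0.2000 - (-1)·1.4000) / (6) = 0.2667
Iteration 2:
  u = (-8 - (-3)·0.4778 - (-2)·0.2667) / (7) = -0.8619
  v = (5 - (-4)·-0.1143 - (1)·0.2667) / (9) = 0.4751
  w = (1 - (4)·-0.1143 - (-1)·0.4778) / (6) = 0.3225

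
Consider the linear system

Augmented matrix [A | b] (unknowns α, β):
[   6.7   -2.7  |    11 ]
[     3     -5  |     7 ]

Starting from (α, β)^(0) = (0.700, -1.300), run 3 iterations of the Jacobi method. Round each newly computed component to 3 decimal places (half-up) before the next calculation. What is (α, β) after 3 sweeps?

(1.348, -0.652)

Iteration 1:
  α = (11 - (-2.7)·-1.300) / (6.7) = 1.118
  β = (7 - (3)·0.700) / (-5) = -0.980
Iteration 2:
  α = (11 - (-2.7)·-0.980) / (6.7) = 1.247
  β = (7 - (3)·1.118) / (-5) = -0.729
Iteration 3:
  α = (11 - (-2.7)·-0.729) / (6.7) = 1.348
  β = (7 - (3)·1.247) / (-5) = -0.652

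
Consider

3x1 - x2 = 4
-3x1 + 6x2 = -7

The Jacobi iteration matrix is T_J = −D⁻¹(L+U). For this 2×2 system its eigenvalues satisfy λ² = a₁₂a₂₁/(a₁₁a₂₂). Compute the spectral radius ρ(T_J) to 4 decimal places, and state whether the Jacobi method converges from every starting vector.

a₁₂a₂₁/(a₁₁a₂₂) = (-1)·(-3) / ((3)·(6)) = 0.166667
ρ = √|0.166667| = √0.166667 = 0.4082
ρ < 1, so Jacobi converges

0.4082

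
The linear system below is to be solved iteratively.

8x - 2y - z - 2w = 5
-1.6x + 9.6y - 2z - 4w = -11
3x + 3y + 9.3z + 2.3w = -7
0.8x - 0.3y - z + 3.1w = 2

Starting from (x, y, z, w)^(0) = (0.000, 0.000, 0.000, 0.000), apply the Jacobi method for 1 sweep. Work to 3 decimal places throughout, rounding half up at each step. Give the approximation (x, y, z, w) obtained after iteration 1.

Iteration 1:
  x = (5 - (-2)·0.000 - (-1)·0.000 - (-2)·0.000) / (8) = 0.625
  y = (-11 - (-1.6)·0.000 - (-2)·0.000 - (-4)·0.000) / (9.6) = -1.146
  z = (-7 - (3)·0.000 - (3)·0.000 - (2.3)·0.000) / (9.3) = -0.753
  w = (2 - (0.8)·0.000 - (-0.3)·0.000 - (-1)·0.000) / (3.1) = 0.645

(0.625, -1.146, -0.753, 0.645)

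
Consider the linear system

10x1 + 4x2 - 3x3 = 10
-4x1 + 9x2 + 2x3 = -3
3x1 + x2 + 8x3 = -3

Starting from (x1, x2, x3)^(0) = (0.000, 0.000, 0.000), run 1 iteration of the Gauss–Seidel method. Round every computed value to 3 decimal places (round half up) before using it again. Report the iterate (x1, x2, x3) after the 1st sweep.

Iteration 1:
  x1 = (10 - (4)·0.000 - (-3)·0.000) / (10) = 1.000
  x2 = (-3 - (-4)·1.000 - (2)·0.000) / (9) = 0.111
  x3 = (-3 - (3)·1.000 - (1)·0.111) / (8) = -0.764

(1.000, 0.111, -0.764)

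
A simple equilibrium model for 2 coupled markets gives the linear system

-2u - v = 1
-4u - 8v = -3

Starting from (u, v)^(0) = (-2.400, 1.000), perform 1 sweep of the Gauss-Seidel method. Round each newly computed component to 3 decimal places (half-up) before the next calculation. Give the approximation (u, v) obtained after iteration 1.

Iteration 1:
  u = (1 - (-1)·1.000) / (-2) = -1.000
  v = (-3 - (-4)·-1.000) / (-8) = 0.875

(-1.000, 0.875)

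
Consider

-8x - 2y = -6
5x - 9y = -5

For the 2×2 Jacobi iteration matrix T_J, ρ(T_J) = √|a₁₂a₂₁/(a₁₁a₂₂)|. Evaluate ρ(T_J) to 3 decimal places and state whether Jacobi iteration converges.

a₁₂a₂₁/(a₁₁a₂₂) = (-2)·(5) / ((-8)·(-9)) = -0.138889
ρ = √|-0.138889| = √0.138889 = 0.373
ρ < 1, so Jacobi converges

0.373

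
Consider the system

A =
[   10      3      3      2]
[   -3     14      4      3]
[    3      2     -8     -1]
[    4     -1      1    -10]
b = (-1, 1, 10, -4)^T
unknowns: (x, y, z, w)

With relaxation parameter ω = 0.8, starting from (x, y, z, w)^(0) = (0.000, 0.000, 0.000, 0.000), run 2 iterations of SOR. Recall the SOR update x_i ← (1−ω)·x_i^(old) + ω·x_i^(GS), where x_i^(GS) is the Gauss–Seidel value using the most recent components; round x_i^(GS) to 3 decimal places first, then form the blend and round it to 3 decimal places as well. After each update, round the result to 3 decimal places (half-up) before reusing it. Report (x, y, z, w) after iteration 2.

(0.104, 0.280, -1.137, 0.282)

Iteration 1:
  x: GS value = (-1 - (3)·0.000 - (3)·0.000 - (2)·0.000) / (10) = -0.100;  x ← (1−ω)·0.000 + ω·-0.100 = -0.080
  y: GS value = (1 - (-3)·-0.080 - (4)·0.000 - (3)·0.000) / (14) = 0.054;  y ← (1−ω)·0.000 + ω·0.054 = 0.043
  z: GS value = (10 - (3)·-0.080 - (2)·0.043 - (-1)·0.000) / (-8) = -1.269;  z ← (1−ω)·0.000 + ω·-1.269 = -1.015
  w: GS value = (-4 - (4)·-0.080 - (-1)·0.043 - (1)·-1.015) / (-10) = 0.262;  w ← (1−ω)·0.000 + ω·0.262 = 0.210
Iteration 2:
  x: GS value = (-1 - (3)·0.043 - (3)·-1.015 - (2)·0.210) / (10) = 0.150;  x ← (1−ω)·-0.080 + ω·0.150 = 0.104
  y: GS value = (1 - (-3)·0.104 - (4)·-1.015 - (3)·0.210) / (14) = 0.339;  y ← (1−ω)·0.043 + ω·0.339 = 0.280
  z: GS value = (10 - (3)·0.104 - (2)·0.280 - (-1)·0.210) / (-8) = -1.167;  z ← (1−ω)·-1.015 + ω·-1.167 = -1.137
  w: GS value = (-4 - (4)·0.104 - (-1)·0.280 - (1)·-1.137) / (-10) = 0.300;  w ← (1−ω)·0.210 + ω·0.300 = 0.282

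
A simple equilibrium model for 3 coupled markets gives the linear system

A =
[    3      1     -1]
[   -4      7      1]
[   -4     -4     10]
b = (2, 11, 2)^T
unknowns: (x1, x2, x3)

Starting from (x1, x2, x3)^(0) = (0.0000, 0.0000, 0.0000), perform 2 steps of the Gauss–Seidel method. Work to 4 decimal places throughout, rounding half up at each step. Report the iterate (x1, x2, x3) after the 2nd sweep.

(0.4317, 1.6399, 1.0286)

Iteration 1:
  x1 = (2 - (1)·0.0000 - (-1)·0.0000) / (3) = 0.6667
  x2 = (11 - (-4)·0.6667 - (1)·0.0000) / (7) = 1.9524
  x3 = (2 - (-4)·0.6667 - (-4)·1.9524) / (10) = 1.2476
Iteration 2:
  x1 = (2 - (1)·1.9524 - (-1)·1.2476) / (3) = 0.4317
  x2 = (11 - (-4)·0.4317 - (1)·1.2476) / (7) = 1.6399
  x3 = (2 - (-4)·0.4317 - (-4)·1.6399) / (10) = 1.0286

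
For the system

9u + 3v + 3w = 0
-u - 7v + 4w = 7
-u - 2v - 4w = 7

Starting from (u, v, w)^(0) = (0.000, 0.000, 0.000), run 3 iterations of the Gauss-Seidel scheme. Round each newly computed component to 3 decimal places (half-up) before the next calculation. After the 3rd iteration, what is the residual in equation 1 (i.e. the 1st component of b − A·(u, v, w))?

Iteration 1:
  u = (0 - (3)·0.000 - (3)·0.000) / (9) = 0.000
  v = (7 - (-1)·0.000 - (4)·0.000) / (-7) = -1.000
  w = (7 - (-1)·0.000 - (-2)·-1.000) / (-4) = -1.250
Iteration 2:
  u = (0 - (3)·-1.000 - (3)·-1.250) / (9) = 0.750
  v = (7 - (-1)·0.750 - (4)·-1.250) / (-7) = -1.821
  w = (7 - (-1)·0.750 - (-2)·-1.821) / (-4) = -1.027
Iteration 3:
  u = (0 - (3)·-1.821 - (3)·-1.027) / (9) = 0.949
  v = (7 - (-1)·0.949 - (4)·-1.027) / (-7) = -1.722
  w = (7 - (-1)·0.949 - (-2)·-1.722) / (-4) = -1.126
Residual b − A·x = (0.003, 0.399, 0.001)

0.003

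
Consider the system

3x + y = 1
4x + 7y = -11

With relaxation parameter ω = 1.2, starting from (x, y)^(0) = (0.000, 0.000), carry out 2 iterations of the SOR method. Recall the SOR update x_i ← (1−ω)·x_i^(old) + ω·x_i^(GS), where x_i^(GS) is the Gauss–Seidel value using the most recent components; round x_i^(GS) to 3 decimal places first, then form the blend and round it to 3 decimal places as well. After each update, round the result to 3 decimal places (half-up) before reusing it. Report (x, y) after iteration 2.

Iteration 1:
  x: GS value = (1 - (1)·0.000) / (3) = 0.333;  x ← (1−ω)·0.000 + ω·0.333 = 0.400
  y: GS value = (-11 - (4)·0.400) / (7) = -1.800;  y ← (1−ω)·0.000 + ω·-1.800 = -2.160
Iteration 2:
  x: GS value = (1 - (1)·-2.160) / (3) = 1.053;  x ← (1−ω)·0.400 + ω·1.053 = 1.184
  y: GS value = (-11 - (4)·1.184) / (7) = -2.248;  y ← (1−ω)·-2.160 + ω·-2.248 = -2.266

(1.184, -2.266)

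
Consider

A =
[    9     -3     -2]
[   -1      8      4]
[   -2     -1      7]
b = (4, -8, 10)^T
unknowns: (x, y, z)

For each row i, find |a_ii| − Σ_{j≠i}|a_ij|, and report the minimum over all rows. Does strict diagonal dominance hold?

3

row 1: |9| − (3+2) = 4
row 2: |8| − (1+4) = 3
row 3: |7| − (2+1) = 4
minimum over rows = 3 → strictly diagonally dominant (convergence guaranteed)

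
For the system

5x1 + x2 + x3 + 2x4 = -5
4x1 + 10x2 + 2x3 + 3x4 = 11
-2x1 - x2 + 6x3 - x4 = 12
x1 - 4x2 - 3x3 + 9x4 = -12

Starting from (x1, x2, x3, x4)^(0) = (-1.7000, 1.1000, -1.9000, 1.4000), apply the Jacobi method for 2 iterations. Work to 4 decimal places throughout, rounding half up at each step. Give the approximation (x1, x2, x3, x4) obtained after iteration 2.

(-1.2024, 1.6767, 1.6085, 0.2122)

Iteration 1:
  x1 = (-5 - (1)·1.1000 - (1)·-1.9000 - (2)·1.4000) / (5) = -1.4000
  x2 = (11 - (4)·-1.7000 - (2)·-1.9000 - (3)·1.4000) / (10) = 1.7400
  x3 = (12 - (-2)·-1.7000 - (-1)·1.1000 - (-1)·1.4000) / (6) = 1.8500
  x4 = (-12 - (1)·-1.7000 - (-4)·1.1000 - (-3)·-1.9000) / (9) = -1.2889
Iteration 2:
  x1 = (-5 - (1)·1.7400 - (1)·1.8500 - (2)·-1.2889) / (5) = -1.2024
  x2 = (11 - (4)·-1.4000 - (2)·1.8500 - (3)·-1.2889) / (10) = 1.6767
  x3 = (12 - (-2)·-1.4000 - (-1)·1.7400 - (-1)·-1.2889) / (6) = 1.6085
  x4 = (-12 - (1)·-1.4000 - (-4)·1.7400 - (-3)·1.8500) / (9) = 0.2122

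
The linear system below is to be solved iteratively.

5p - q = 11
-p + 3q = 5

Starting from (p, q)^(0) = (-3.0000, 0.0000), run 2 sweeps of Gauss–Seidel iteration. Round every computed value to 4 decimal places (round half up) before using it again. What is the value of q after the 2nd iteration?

Iteration 1:
  p = (11 - (-1)·0.0000) / (5) = 2.2000
  q = (5 - (-1)·2.2000) / (3) = 2.4000
Iteration 2:
  p = (11 - (-1)·2.4000) / (5) = 2.6800
  q = (5 - (-1)·2.6800) / (3) = 2.5600

2.5600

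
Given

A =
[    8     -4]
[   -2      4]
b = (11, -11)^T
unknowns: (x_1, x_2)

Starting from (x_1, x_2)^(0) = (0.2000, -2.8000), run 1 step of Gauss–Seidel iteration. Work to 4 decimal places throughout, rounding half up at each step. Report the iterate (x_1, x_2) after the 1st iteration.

(-0.0250, -2.7625)

Iteration 1:
  x_1 = (11 - (-4)·-2.8000) / (8) = -0.0250
  x_2 = (-11 - (-2)·-0.0250) / (4) = -2.7625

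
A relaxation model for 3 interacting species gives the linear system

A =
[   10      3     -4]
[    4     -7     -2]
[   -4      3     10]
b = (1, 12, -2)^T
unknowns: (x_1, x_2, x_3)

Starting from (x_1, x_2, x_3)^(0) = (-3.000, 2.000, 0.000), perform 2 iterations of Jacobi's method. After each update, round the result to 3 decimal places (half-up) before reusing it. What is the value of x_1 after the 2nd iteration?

0.329

Iteration 1:
  x_1 = (1 - (3)·2.000 - (-4)·0.000) / (10) = -0.500
  x_2 = (12 - (4)·-3.000 - (-2)·0.000) / (-7) = -3.429
  x_3 = (-2 - (-4)·-3.000 - (3)·2.000) / (10) = -2.000
Iteration 2:
  x_1 = (1 - (3)·-3.429 - (-4)·-2.000) / (10) = 0.329
  x_2 = (12 - (4)·-0.500 - (-2)·-2.000) / (-7) = -1.429
  x_3 = (-2 - (-4)·-0.500 - (3)·-3.429) / (10) = 0.629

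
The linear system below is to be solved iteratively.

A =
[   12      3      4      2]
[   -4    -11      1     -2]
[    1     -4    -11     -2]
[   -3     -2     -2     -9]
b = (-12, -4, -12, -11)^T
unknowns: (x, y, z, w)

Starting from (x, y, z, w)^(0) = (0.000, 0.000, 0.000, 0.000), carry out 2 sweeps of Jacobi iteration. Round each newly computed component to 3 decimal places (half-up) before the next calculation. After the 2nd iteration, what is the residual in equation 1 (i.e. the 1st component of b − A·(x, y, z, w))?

Iteration 1:
  x = (-12 - (3)·0.000 - (4)·0.000 - (2)·0.000) / (12) = -1.000
  y = (-4 - (-4)·0.000 - (1)·0.000 - (-2)·0.000) / (-11) = 0.364
  z = (-12 - (1)·0.000 - (-4)·0.000 - (-2)·0.000) / (-11) = 1.091
  w = (-11 - (-3)·0.000 - (-2)·0.000 - (-2)·0.000) / (-9) = 1.222
Iteration 2:
  x = (-12 - (3)·0.364 - (4)·1.091 - (2)·1.222) / (12) = -1.658
  y = (-4 - (-4)·-1.000 - (1)·1.091 - (-2)·1.222) / (-11) = 0.604
  z = (-12 - (1)·-1.000 - (-4)·0.364 - (-2)·1.222) / (-11) = 0.645
  w = (-11 - (-3)·-1.000 - (-2)·0.364 - (-2)·1.091) / (-9) = 1.232
Residual b − A·x = (1.040, -2.169, 1.633, -2.388)

1.040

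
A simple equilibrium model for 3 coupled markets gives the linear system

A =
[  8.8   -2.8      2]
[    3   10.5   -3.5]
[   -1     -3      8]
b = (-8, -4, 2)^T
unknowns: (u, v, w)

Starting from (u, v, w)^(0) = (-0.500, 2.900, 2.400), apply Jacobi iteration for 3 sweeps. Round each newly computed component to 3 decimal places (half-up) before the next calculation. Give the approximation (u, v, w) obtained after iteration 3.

Iteration 1:
  u = (-8 - (-2.8)·2.900 - (2)·2.400) / (8.8) = -0.532
  v = (-4 - (3)·-0.500 - (-3.5)·2.400) / (10.5) = 0.562
  w = (2 - (-1)·-0.500 - (-3)·2.900) / (8) = 1.275
Iteration 2:
  u = (-8 - (-2.8)·0.562 - (2)·1.275) / (8.8) = -1.020
  v = (-4 - (3)·-0.532 - (-3.5)·1.275) / (10.5) = 0.196
  w = (2 - (-1)·-0.532 - (-3)·0.562) / (8) = 0.394
Iteration 3:
  u = (-8 - (-2.8)·0.196 - (2)·0.394) / (8.8) = -0.936
  v = (-4 - (3)·-1.020 - (-3.5)·0.394) / (10.5) = 0.042
  w = (2 - (-1)·-1.020 - (-3)·0.196) / (8) = 0.196

(-0.936, 0.042, 0.196)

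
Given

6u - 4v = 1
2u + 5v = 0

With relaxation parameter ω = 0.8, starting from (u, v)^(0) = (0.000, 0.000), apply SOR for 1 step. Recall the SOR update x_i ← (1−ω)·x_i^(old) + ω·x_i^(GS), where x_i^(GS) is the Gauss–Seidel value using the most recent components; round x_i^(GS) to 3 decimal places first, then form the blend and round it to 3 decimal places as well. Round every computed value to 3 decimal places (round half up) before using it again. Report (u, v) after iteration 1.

(0.134, -0.043)

Iteration 1:
  u: GS value = (1 - (-4)·0.000) / (6) = 0.167;  u ← (1−ω)·0.000 + ω·0.167 = 0.134
  v: GS value = (0 - (2)·0.134) / (5) = -0.054;  v ← (1−ω)·0.000 + ω·-0.054 = -0.043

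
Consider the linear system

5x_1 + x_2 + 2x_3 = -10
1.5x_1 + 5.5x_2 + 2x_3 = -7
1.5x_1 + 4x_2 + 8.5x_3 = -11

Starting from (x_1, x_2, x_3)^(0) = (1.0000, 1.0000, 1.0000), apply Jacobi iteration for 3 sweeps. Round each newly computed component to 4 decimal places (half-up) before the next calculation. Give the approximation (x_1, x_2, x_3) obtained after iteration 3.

Iteration 1:
  x_1 = (-10 - (1)·1.0000 - (2)·1.0000) / (5) = -2.6000
  x_2 = (-7 - (1.5)·1.0000 - (2)·1.0000) / (5.5) = -1.9091
  x_3 = (-11 - (1.5)·1.0000 - (4)·1.0000) / (8.5) = -1.9412
Iteration 2:
  x_1 = (-10 - (1)·-1.9091 - (2)·-1.9412) / (5) = -0.8417
  x_2 = (-7 - (1.5)·-2.6000 - (2)·-1.9412) / (5.5) = 0.1423
  x_3 = (-11 - (1.5)·-2.6000 - (4)·-1.9091) / (8.5) = 0.0631
Iteration 3:
  x_1 = (-10 - (1)·0.1423 - (2)·0.0631) / (5) = -2.0537
  x_2 = (-7 - (1.5)·-0.8417 - (2)·0.0631) / (5.5) = -1.0661
  x_3 = (-11 - (1.5)·-0.8417 - (4)·0.1423) / (8.5) = -1.2125

(-2.0537, -1.0661, -1.2125)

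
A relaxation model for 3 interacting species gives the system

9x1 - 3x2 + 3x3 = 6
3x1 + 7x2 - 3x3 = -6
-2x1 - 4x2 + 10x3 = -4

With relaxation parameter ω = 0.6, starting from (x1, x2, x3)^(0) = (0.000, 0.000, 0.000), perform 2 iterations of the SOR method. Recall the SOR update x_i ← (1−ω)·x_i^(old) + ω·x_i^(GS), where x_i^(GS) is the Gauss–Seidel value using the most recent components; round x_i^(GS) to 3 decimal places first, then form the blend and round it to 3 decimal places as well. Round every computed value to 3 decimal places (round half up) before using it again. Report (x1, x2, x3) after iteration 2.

Iteration 1:
  x1: GS value = (6 - (-3)·0.000 - (3)·0.000) / (9) = 0.667;  x1 ← (1−ω)·0.000 + ω·0.667 = 0.400
  x2: GS value = (-6 - (3)·0.400 - (-3)·0.000) / (7) = -1.029;  x2 ← (1−ω)·0.000 + ω·-1.029 = -0.617
  x3: GS value = (-4 - (-2)·0.400 - (-4)·-0.617) / (10) = -0.567;  x3 ← (1−ω)·0.000 + ω·-0.567 = -0.340
Iteration 2:
  x1: GS value = (6 - (-3)·-0.617 - (3)·-0.340) / (9) = 0.574;  x1 ← (1−ω)·0.400 + ω·0.574 = 0.504
  x2: GS value = (-6 - (3)·0.504 - (-3)·-0.340) / (7) = -1.219;  x2 ← (1−ω)·-0.617 + ω·-1.219 = -0.978
  x3: GS value = (-4 - (-2)·0.504 - (-4)·-0.978) / (10) = -0.690;  x3 ← (1−ω)·-0.340 + ω·-0.690 = -0.550

(0.504, -0.978, -0.550)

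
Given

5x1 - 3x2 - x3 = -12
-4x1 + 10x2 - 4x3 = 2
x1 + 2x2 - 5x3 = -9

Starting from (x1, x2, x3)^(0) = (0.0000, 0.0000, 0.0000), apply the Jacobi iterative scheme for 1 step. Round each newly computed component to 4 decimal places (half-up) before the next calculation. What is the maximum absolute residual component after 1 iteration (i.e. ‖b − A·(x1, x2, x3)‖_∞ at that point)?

Iteration 1:
  x1 = (-12 - (-3)·0.0000 - (-1)·0.0000) / (5) = -2.4000
  x2 = (2 - (-4)·0.0000 - (-4)·0.0000) / (10) = 0.2000
  x3 = (-9 - (1)·0.0000 - (2)·0.0000) / (-5) = 1.8000
Residual b − A·x = (2.4000, -2.4000, 2.0000); ∞-norm = 2.4000

2.4000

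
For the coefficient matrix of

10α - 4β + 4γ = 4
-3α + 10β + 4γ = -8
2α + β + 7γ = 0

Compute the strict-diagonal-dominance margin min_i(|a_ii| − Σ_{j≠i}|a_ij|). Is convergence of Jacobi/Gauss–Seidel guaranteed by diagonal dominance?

row 1: |10| − (4+4) = 2
row 2: |10| − (3+4) = 3
row 3: |7| − (2+1) = 4
minimum over rows = 2 → strictly diagonally dominant (convergence guaranteed)

2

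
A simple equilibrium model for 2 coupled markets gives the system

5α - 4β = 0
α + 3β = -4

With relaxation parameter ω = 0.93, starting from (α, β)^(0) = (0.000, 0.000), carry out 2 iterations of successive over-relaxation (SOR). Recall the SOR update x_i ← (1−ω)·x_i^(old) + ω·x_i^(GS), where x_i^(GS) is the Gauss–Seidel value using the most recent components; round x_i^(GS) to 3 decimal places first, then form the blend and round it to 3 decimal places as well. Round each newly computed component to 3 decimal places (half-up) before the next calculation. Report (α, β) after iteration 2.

(-0.923, -1.041)

Iteration 1:
  α: GS value = (0 - (-4)·0.000) / (5) = 0.000;  α ← (1−ω)·0.000 + ω·0.000 = 0.000
  β: GS value = (-4 - (1)·0.000) / (3) = -1.333;  β ← (1−ω)·0.000 + ω·-1.333 = -1.240
Iteration 2:
  α: GS value = (0 - (-4)·-1.240) / (5) = -0.992;  α ← (1−ω)·0.000 + ω·-0.992 = -0.923
  β: GS value = (-4 - (1)·-0.923) / (3) = -1.026;  β ← (1−ω)·-1.240 + ω·-1.026 = -1.041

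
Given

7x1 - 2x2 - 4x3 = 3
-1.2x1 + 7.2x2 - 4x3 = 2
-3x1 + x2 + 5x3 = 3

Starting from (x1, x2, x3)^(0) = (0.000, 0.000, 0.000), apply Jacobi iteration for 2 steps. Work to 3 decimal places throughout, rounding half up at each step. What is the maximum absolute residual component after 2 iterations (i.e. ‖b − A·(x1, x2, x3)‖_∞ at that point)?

Iteration 1:
  x1 = (3 - (-2)·0.000 - (-4)·0.000) / (7) = 0.429
  x2 = (2 - (-1.2)·0.000 - (-4)·0.000) / (7.2) = 0.278
  x3 = (3 - (-3)·0.000 - (1)·0.000) / (5) = 0.600
Iteration 2:
  x1 = (3 - (-2)·0.278 - (-4)·0.600) / (7) = 0.851
  x2 = (2 - (-1.2)·0.429 - (-4)·0.600) / (7.2) = 0.683
  x3 = (3 - (-3)·0.429 - (1)·0.278) / (5) = 0.802
Residual b − A·x = (1.617, 1.312, 0.860); ∞-norm = 1.617

1.617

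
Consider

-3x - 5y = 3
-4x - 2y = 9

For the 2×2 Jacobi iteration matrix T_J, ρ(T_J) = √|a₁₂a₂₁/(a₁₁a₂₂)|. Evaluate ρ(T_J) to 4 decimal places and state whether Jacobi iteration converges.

1.8257

a₁₂a₂₁/(a₁₁a₂₂) = (-5)·(-4) / ((-3)·(-2)) = 3.333333
ρ = √|3.333333| = √3.333333 = 1.8257
ρ > 1, so Jacobi diverges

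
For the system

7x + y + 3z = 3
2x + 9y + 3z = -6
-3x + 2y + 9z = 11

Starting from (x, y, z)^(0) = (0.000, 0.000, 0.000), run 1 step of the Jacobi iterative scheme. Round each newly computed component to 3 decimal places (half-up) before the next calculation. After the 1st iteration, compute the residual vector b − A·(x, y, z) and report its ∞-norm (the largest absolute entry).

4.521

Iteration 1:
  x = (3 - (1)·0.000 - (3)·0.000) / (7) = 0.429
  y = (-6 - (2)·0.000 - (3)·0.000) / (9) = -0.667
  z = (11 - (-3)·0.000 - (2)·0.000) / (9) = 1.222
Residual b − A·x = (-3.002, -4.521, 2.623); ∞-norm = 4.521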